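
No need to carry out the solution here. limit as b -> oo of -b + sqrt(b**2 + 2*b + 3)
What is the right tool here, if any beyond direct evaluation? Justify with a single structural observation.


Verdict: conjugate multiplication — the ∞ − ∞ radical form is the exact trigger for the conjugate maneuver.


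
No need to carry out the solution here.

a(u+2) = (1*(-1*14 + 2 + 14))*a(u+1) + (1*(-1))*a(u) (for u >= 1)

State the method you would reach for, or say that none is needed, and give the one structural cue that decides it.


Technique: the characteristic-root method — the recurrence treats every index alike (constant coefficients, no forcing) — precisely the regime where r^u trials close it.


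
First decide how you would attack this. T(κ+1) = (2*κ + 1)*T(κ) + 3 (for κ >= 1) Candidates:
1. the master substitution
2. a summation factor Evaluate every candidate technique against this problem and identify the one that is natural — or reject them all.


Technique: a summation factor — first-order, linear, moving coefficient 2*κ + 1: the discrete analogue of an integrating factor handles it.
- the master substitution — no fixed divisor shrinks the index between calls.
- a summation factor: applies; the problem has the shape this method handles.


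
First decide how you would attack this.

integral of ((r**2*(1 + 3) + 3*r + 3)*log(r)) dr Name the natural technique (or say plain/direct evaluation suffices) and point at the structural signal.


Diagnosis: integration by parts — one parts step with u = log(r) trades the logarithm for an algebraic integrand.


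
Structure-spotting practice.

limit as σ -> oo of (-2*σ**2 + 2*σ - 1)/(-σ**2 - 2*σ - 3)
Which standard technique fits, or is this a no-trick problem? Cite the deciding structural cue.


Technique: dominant-term comparison — divide by the highest power of σ present: lower-order terms vanish and the dominant ratio remains. l'Hôpital's at-infinity variant applies to the expression viewed as a single quotient; the leading-term comparison is the direct route.


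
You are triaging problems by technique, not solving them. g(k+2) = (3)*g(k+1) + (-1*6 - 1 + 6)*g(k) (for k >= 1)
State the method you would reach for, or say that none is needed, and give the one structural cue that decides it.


Diagnosis: the characteristic-root method — try a geometric ansatz r^k: constant coefficients turn the recurrence into one polynomial equation in r.


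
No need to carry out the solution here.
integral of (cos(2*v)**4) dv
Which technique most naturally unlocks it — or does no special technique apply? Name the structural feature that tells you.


Best approach: a trigonometric identity — the exponent on cos(2*v)**4 is even — the power-reduction identity is the standard preprocessing step.


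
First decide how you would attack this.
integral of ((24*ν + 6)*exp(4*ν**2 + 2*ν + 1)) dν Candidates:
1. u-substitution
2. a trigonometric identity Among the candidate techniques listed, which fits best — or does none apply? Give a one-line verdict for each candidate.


Technique: u-substitution — a chain-rule shadow: 24*ν + 6 alongside a function of 4*ν**2 + 2*ν + 1 means u = 4*ν**2 + 2*ν + 1 unwinds the composition in one step.
- u-substitution: a fit — the right tool for this form.
- a trigonometric identity — there is no trigonometric structure at all — the integrand carries no sine or cosine to rewrite.


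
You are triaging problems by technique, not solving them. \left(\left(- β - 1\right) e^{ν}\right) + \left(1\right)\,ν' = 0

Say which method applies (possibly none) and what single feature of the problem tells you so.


Diagnosis: separation of variables — separating collects all ν-dependence with the derivative and leaves all β-dependence opposite: variables separate.


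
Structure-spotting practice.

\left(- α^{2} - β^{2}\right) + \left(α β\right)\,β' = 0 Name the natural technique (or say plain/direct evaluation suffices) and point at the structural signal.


Technique: the homogeneous substitution — the slope's numerator and denominator share total degree; set v = β/α and the equation drops to separable form. A Bernoulli substitution is a fair alternative on this equation directly; the homogeneous reading takes it as given.


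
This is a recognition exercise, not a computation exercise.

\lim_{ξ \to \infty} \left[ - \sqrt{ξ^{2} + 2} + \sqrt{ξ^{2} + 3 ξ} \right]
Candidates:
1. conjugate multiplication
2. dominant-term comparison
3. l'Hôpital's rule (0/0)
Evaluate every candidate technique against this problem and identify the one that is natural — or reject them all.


Method: conjugate multiplication — the ∞ − ∞ radical form is the exact trigger for the conjugate maneuver.
- conjugate multiplication — applies; the problem has the shape this method handles.
- dominant-term comparison — no ranking of term growth rates resolves the limit here.
- l'Hôpital's rule (0/0) — substitution produces ∞ − ∞ rather than a vanishing quotient; the rule needs a 0/0 ratio to act on.


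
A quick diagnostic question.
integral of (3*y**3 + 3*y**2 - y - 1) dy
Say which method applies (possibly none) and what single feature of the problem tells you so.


Diagnosis: no special technique — every term is a constant multiple of a power of y; term-wise power-rule integration needs no preliminary transformation.


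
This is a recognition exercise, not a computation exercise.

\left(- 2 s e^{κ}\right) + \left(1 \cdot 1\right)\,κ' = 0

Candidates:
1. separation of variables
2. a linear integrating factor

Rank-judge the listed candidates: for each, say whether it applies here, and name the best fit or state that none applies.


Verdict: separation of variables — all dependence on the two variables factors apart, the defining separable shape.
- separation of variables — yes — fits the structure here.
- a linear integrating factor: a nonlinear term in the unknown puts this outside the integrating-factor template.


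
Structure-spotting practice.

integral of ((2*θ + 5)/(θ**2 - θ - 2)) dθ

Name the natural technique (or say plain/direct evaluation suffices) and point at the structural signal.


Method: partial fractions — each factor of θ**2 - θ - 2 owns one elementary piece of the integrand — separate them and integrate piecewise.


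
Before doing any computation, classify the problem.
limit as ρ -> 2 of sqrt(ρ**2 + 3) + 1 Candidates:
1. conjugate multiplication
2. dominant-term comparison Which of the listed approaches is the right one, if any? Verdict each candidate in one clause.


Diagnosis: no special technique — no vanishing denominator and no indeterminate clash at the point — evaluation is immediate.
- conjugate multiplication: rationalization has no target — no divergent radical difference appears.
- dominant-term comparison: no dominant-degree comparison decides it.


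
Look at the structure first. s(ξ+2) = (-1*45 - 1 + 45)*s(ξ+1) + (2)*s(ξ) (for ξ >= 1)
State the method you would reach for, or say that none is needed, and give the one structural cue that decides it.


Best approach: the characteristic-root method — shift-invariance with fixed coefficients calls for exponential trials; the characteristic polynomial finds every r^ξ.


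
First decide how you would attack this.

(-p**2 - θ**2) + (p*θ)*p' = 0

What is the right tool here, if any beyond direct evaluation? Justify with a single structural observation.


Verdict: the homogeneous substitution — the slope's numerator and denominator have matching total degree, so it depends only on p/θ and the ratio substitution collapses it. A Bernoulli substitution is a fair alternative on this equation directly; the homogeneous reading takes it as given.


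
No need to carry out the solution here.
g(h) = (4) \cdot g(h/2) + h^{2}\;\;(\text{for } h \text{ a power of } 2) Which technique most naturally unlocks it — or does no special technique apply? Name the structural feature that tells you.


Technique: the master substitution — the argument contracts 2-fold per step: reindex h exponentially and solve the linear recurrence in the new index.


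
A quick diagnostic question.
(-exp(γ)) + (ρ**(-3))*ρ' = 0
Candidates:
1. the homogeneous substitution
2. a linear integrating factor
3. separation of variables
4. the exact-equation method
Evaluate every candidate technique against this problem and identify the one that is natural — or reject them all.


Technique: separation of variables — separating collects all ρ-dependence with the derivative and leaves all γ-dependence opposite: variables separate.
- the homogeneous substitution — rescaling both variables together changes the slope, so no ratio substitution collapses it.
- a linear integrating factor: the unknown enters nonlinearly (through a power, a denominator, or a transcendental function), which the linear integrating-factor recipe cannot absorb as-is — any repair would come from a preliminary substitution, not the factor.
- separation of variables: applies; the problem has the shape this method handles.
- the exact-equation method — any potential here is of the trivial single-variable kind; the exact method earns its name only with genuine cross terms.


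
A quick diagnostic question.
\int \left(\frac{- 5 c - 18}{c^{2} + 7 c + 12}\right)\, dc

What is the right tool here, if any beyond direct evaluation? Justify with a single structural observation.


Diagnosis: partial fractions — with c^{2} + 7 c + 12 factorable and the degree on top strictly smaller, simple-fraction decomposition is immediate.


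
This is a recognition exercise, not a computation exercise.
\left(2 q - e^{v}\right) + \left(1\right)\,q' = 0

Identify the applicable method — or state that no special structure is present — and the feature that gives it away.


Diagnosis: a linear integrating factor — q appears only to the first power with coefficient 2 — the classic integrating-factor setup.


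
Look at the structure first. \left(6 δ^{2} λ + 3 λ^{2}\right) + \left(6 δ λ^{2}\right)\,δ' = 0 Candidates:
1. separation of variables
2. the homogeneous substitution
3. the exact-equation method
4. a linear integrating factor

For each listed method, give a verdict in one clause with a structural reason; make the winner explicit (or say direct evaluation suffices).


Best approach: the exact-equation method — take the mixed partials of 6 δ^{2} λ + 3 λ^{2} and 6 δ λ^{2}: they are equal, which certifies an exact differential.
- separation of variables: the two dependences are entangled, not a clean product of one-variable pieces.
- the homogeneous substitution: rescaling both variables together changes the slope, so no ratio substitution collapses it.
- the exact-equation method — yes — fits the structure here.
- a linear integrating factor — a nonlinear term in the unknown puts this outside the integrating-factor template.


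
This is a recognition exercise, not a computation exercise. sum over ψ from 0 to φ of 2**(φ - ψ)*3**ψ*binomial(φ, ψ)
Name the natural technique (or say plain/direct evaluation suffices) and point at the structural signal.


Best approach: the binomial theorem — binomial coefficients against complementary powers of 3 and 2: recognize the binomial expansion and resum.


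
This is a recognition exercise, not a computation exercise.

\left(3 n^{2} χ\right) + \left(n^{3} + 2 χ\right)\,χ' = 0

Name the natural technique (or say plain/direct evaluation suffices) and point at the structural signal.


Technique: the exact-equation method — because the two cross partials coincide, the form is conservative as written — recover its potential in (n, χ).


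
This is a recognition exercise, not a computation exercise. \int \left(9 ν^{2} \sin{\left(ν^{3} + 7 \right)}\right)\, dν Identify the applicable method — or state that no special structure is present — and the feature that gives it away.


Technique: u-substitution — structure check: outer function, inner expression ν^{3} + 7, inner derivative as a factor — the classic u = ν^{3} + 7 pattern.


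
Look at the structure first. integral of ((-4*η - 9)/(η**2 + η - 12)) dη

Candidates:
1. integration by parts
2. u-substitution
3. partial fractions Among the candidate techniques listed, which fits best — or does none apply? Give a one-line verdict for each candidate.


Best approach: partial fractions — with η**2 + η - 12 factorable and the degree on top strictly smaller, simple-fraction decomposition is immediate.
- integration by parts — the integrand does not split as a nonconstant polynomial times an exp, sine, cosine of a linear argument, or logarithm — no polynomial-kernel parts product to differentiate one side of.
- u-substitution: no subexpression of the integrand serves as a whole-integral substitution inner — individual terms may offer their own, but none carries its derivative as a factor of the full integrand; a working change of variable would have to be constructed from outside the expression.
- partial fractions: yes — fits the structure here.


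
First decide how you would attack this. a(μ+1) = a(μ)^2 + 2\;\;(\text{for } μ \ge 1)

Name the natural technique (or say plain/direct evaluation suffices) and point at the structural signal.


Best approach: no special technique — no ansatz, no master substitution, no summation factor survives the nonlinearity here.


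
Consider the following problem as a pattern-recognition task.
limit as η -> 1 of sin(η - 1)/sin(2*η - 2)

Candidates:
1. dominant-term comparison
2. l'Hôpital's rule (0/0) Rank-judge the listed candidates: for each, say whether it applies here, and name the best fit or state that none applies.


Diagnosis: l'Hôpital's rule (0/0) — numerator and denominator both vanish at 1 — a genuine 0/0 form, which is exactly when l'Hôpital applies. A first-order expansion at the point is an equally standard path; the rule packages it.
- dominant-term comparison — this is not a rational comparison of growth rates at infinity.
- l'Hôpital's rule (0/0) — applies; the problem has the shape this method handles.


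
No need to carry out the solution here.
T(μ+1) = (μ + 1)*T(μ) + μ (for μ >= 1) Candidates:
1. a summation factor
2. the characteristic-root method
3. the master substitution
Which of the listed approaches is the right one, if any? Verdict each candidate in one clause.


Method: a summation factor — with the index-dependent coefficient μ + 1, dividing by the cumulative product turns the left side into a pure difference.
- a summation factor — yes — fits the structure here.
- the characteristic-root method: an index-dependent weight blocks the pure exponential ansatz.
- the master substitution: no fixed divisor shrinks the index between calls.


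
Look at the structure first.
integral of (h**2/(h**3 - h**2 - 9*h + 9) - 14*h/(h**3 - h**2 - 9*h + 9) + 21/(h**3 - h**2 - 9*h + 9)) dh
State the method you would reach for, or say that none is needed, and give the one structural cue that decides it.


Technique: partial fractions — a proper rational integrand over the factorable h**3 - h**2 - 9*h + 9: partial fractions reduce it to elementary pieces.


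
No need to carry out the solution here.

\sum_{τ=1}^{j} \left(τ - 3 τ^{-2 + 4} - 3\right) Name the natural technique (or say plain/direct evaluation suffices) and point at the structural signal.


Verdict: no special technique — constant-multiple powers of τ with no cancellation partners and no common ratio — use the standard power-sum formulas.


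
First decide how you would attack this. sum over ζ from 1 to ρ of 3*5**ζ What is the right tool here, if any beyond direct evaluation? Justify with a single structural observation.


Technique: the geometric series formula — each term is 5 times the previous one, so the geometric-series formula applies directly.


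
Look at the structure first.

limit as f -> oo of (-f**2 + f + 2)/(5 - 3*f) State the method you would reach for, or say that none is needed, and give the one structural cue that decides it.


Method: dominant-term comparison — divide through by the highest power of f; every lower-order term dies and the dominant terms decide the limit. As a single quotient, the ∞/∞ shape would yield to repeated differentiation as well — the growth comparison gets there in one look.


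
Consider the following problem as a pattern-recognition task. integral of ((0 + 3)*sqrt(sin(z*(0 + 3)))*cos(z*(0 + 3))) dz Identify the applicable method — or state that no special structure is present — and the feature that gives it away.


Technique: u-substitution — collected, the integrand has one factor that is, up to a constant, the derivative of an inner expression the rest depends on — substitute for that inner expression.


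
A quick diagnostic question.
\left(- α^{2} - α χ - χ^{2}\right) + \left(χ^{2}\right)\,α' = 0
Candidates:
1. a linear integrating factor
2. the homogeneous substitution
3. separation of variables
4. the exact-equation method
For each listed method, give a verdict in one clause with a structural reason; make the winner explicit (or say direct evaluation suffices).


Verdict: the homogeneous substitution — the slope's numerator and denominator have matching total degree, so it depends only on α/χ and the ratio substitution collapses it.
- a linear integrating factor: a nonlinear term in the unknown puts this outside the integrating-factor template.
- the homogeneous substitution — a fit — the right tool for this form.
- separation of variables: the two dependences do not factor apart.
- the exact-equation method — exactness fails on the nose — the mixed partials do not match.


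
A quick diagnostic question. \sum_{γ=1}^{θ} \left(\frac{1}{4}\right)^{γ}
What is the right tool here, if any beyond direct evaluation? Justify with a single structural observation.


Technique: the geometric series formula — the ratio of consecutive terms is the constant \frac{1}{4}, independent of the index — a geometric sum.


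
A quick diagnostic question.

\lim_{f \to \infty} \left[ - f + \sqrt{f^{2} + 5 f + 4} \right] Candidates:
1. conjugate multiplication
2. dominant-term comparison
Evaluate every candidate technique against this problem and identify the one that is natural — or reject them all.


Diagnosis: conjugate multiplication — two divergent pieces with a minus sign between them and a radical in the mix: rationalize \sqrt{f^{2} + 5 f + 4} - f before any limit law applies.
- conjugate multiplication — yes — fits the structure here.
- dominant-term comparison — this limit is not decided by comparing polynomial growth at infinity.


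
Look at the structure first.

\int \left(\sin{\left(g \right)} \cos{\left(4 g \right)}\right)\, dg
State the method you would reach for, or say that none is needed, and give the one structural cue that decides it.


Best approach: a trigonometric identity — distinct frequencies under one product (\sin{\left(g \right)} \cos{\left(4 g \right)}): the product-to-sum identity is the systematic route to an integrable form.


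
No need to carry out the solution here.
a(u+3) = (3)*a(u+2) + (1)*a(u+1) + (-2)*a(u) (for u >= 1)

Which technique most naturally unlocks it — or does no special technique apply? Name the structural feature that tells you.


Method: the characteristic-root method — fixed numeric weights on consecutive terms and no forcing term added: the root method in its home territory.


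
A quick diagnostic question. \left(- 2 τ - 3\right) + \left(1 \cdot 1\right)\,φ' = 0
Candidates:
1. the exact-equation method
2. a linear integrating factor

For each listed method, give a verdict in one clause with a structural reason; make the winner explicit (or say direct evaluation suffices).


Technique: no special technique — solved for the derivative, no φ appears — this is antidifferentiation in τ wearing ODE clothing.
- the exact-equation method: the unknown never enters the equation — exactness holds emptily, with nothing for the method to add.
- a linear integrating factor — with the unknown absent the integrating factor is a formality; direct integration is the working structure.


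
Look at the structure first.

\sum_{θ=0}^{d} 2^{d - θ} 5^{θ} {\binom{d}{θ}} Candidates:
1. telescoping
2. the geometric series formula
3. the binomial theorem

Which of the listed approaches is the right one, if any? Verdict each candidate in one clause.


Best approach: the binomial theorem — the summand is term θ of a binomial expansion in 5 and 2; the whole sum is a single power.
- telescoping: in the displayed form, no term reappears at a neighboring index to cancel against.
- the geometric series formula: there is no constant term-to-term ratio.
- the binomial theorem — applicable, and directly so.


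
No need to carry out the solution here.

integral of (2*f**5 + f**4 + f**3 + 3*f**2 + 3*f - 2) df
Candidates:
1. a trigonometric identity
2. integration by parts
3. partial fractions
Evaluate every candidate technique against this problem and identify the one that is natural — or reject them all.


Diagnosis: no special technique — scan for structure and find none: constant multiples of powers of f, integrate directly.
- a trigonometric identity: no sine or cosine appears, so there is nothing for a trigonometric identity to act on.
- integration by parts: parts would only shuffle a directly integrable integrand.
- partial fractions — the expression is not a ratio of polynomials that decomposes further.


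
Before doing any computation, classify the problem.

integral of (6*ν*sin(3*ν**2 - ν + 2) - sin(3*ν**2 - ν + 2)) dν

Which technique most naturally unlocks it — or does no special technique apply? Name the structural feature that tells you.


Verdict: u-substitution — collected, the integrand has one factor that is, up to a constant, the derivative of an inner expression the rest depends on — substitute for that inner expression.


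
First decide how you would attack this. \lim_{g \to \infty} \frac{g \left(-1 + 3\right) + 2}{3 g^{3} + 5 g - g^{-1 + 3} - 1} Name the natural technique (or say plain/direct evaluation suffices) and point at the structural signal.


Best approach: dominant-term comparison — as g grows, only the highest-degree terms matter — compare leading terms and read the limit off. Viewed as a single quotient this is an ∞/∞ form — an at-infinity application of l'Hôpital's rule would also resolve it; comparing leading growth reads the answer without differentiating.


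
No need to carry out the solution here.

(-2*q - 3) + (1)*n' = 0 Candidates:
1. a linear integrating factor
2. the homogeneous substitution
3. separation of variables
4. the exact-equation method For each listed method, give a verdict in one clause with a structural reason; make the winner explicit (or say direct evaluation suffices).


Best approach: no special technique — the slope is a pure function of q; integrate both sides and be done.
- a linear integrating factor: the linear template holds only trivially here (the unknown is absent, so the coefficient is zero) — the method is not the natural label.
- the homogeneous substitution: the ratio of the variables does not determine the slope.
- separation of variables — with no unknown in the slope, separating variables is a formality — the equation integrates directly.
- the exact-equation method — the unknown never enters the equation — exactness holds emptily, with nothing for the method to add.


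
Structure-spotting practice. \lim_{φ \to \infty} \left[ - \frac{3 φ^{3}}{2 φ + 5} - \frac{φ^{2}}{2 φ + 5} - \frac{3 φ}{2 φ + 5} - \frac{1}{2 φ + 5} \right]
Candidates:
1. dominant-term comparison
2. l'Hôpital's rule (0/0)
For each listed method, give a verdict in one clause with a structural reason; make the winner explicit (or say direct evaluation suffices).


Best approach: dominant-term comparison — divide through by the highest power of φ; every lower-order term dies and the dominant terms decide the limit.
- dominant-term comparison: applies; the problem has the shape this method handles.
- l'Hôpital's rule (0/0): no 0/0 form appears: written as one quotient, top and bottom both grow without bound, and the ratio is decided by their leading terms.


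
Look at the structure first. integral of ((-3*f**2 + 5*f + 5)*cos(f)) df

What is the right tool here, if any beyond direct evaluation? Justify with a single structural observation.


Verdict: integration by parts — -3*f**2 + 5*f + 5 dies after finitely many derivatives while cos(f) cycles under integration — the tabular/parts setup.


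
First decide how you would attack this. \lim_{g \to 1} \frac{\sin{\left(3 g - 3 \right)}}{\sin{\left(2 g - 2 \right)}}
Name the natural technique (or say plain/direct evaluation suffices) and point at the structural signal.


Technique: l'Hôpital's rule (0/0) — substituting 1 gives 0 over 0; differentiate top and bottom once and re-evaluate. Known elementary limits would finish this too — the rule just bypasses the case analysis.


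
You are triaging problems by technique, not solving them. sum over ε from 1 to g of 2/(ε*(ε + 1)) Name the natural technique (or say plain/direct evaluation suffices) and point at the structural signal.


Method: telescoping — 2/(ε*(ε + 1)) hides a difference of shifted reciprocals — decompose it and the middle of the sum vanishes.


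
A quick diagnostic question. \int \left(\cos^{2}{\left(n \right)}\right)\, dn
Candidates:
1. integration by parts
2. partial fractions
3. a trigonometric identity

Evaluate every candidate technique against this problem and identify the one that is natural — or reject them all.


Best approach: a trigonometric identity — an even power like \cos^{2}{\left(n \right)} flattens under the half-angle identity into first-degree cosines you can integrate directly.
- integration by parts: not the natural route: no polynomial-kernel product appears — a recursive parts reduction of the trigonometric product exists, but the identity rewrite is direct.
- partial fractions — the expression is not a ratio of polynomials that decomposes further.
- a trigonometric identity — a fit — the right tool for this form.


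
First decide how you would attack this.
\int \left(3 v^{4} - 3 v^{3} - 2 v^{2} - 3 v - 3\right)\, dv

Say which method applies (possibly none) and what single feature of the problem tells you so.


Diagnosis: no special technique — every term is a constant multiple of a power of v; term-wise power-rule integration needs no preliminary transformation.


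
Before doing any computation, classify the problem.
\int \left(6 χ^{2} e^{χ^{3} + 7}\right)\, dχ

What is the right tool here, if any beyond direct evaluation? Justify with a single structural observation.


Diagnosis: u-substitution — collected, the integrand has one factor that is, up to a constant, the derivative of an inner expression the rest depends on — substitute for that inner expression.


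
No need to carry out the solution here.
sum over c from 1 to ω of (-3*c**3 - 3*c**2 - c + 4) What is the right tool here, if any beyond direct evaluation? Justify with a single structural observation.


Technique: no special technique — no ratio, no shift structure, no binomial pattern: sum the constant-multiple powers of c with known formulas.


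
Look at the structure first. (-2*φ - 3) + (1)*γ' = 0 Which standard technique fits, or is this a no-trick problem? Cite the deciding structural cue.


Method: no special technique — with γ absent the equation is not coupled at all: direct integration in φ.


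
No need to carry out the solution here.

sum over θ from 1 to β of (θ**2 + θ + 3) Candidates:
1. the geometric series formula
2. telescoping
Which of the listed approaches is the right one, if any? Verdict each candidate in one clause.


Method: no special technique — no ratio, no shift structure, no binomial pattern: sum the constant-multiple powers of θ with known formulas.
- the geometric series formula — the term-to-term ratio changes with the index, so the geometric formula cannot close it.
- telescoping — in the displayed form, no term reappears at a neighboring index to cancel against.


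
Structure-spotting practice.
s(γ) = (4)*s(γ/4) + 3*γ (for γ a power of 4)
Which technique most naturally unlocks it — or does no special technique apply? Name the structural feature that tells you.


Technique: the master substitution — the argument γ/4 divides the index by 4; the standard γ = 4^m substitution converts it to a constant-shift recurrence.


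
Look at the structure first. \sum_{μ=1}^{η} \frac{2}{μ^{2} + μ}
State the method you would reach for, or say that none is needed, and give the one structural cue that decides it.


Diagnosis: telescoping — \frac{2}{μ^{2} + μ} hides a difference of shifted reciprocals — decompose it and the middle of the sum vanishes.


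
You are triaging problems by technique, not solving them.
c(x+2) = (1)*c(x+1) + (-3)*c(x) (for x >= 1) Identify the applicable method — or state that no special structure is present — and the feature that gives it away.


Verdict: the characteristic-root method — every coefficient is a fixed number and the forcing is zero — substitute r^x and read off the root equation.


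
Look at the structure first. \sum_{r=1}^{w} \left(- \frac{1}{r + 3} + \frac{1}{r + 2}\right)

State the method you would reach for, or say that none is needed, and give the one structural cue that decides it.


Verdict: telescoping — this sum is a zipper: each term contributes \frac{1}{r + 2} and removes the next index's value, which the following term puts back, closing term by term.


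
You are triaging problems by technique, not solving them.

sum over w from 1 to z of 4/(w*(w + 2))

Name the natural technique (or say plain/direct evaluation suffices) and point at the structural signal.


Best approach: telescoping — integer-spaced poles in 4/(w*(w + 2)) are the telescoping signature in disguise.


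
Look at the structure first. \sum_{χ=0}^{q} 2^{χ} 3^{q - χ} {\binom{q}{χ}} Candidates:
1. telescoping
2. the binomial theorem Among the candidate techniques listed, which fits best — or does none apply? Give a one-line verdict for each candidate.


Diagnosis: the binomial theorem — {\binom{q}{χ}} weighting matched powers of 2 and 3 is the expanded form of (2 + 3)^q — fold it back up.
- telescoping — writing out consecutive terms as given produces no pairwise cancellation.
- the binomial theorem: yes, a natural case for it.


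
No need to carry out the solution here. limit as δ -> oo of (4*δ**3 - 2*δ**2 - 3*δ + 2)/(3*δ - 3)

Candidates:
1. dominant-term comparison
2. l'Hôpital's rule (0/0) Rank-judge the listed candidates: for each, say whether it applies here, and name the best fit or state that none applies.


Method: dominant-term comparison — at large δ only the top-degree terms survive; compare the leading terms and the limit falls out.
- dominant-term comparison — yes — fits the structure here.
- l'Hôpital's rule (0/0) — as a single quotient the expression runs to ∞/∞ at the limit point — an at-infinity form of the rule would apply, though the leading-growth comparison is the direct reading.


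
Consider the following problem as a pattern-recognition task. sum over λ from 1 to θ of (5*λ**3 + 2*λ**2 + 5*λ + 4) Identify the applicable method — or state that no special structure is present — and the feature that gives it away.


Best approach: no special technique — Faulhaber territory: sum each constant-multiple power of λ with its closed-form formula, no trick required.


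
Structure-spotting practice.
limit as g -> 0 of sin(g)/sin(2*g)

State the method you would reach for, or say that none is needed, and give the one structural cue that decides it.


Diagnosis: l'Hôpital's rule (0/0) — numerator and denominator both vanish at 0 — a genuine 0/0 form, which is exactly when l'Hôpital applies. Known elementary limits would finish this too — the rule just bypasses the case analysis.


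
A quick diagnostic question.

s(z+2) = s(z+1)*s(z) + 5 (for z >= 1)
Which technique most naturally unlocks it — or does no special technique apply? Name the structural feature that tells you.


Best approach: no special technique — the recurrence is nonlinear in the sequence values; study it directly, no linear machinery applies.


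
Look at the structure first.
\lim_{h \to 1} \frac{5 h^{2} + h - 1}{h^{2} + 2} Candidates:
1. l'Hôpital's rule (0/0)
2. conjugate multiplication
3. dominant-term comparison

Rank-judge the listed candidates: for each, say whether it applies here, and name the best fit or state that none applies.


Diagnosis: no special technique — no zero denominators, no indeterminate clash at 1 — substitute and read off the value.
- l'Hôpital's rule (0/0): substituting the point produces a determinate value, not a 0 over 0 clash.
- conjugate multiplication — no difference of divergent radicals appears, so rationalizing has nothing to cancel.
- dominant-term comparison — no dominant power emerges to decide the limit by degree comparison.


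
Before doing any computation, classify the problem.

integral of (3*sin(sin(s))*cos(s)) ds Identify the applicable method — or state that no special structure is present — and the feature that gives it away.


Technique: u-substitution — collected, the integrand has one factor that is, up to a constant, the derivative of an inner expression the rest depends on — substitute for that inner expression.


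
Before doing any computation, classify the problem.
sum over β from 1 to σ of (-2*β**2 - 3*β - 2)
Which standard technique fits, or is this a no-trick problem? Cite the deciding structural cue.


Verdict: no special technique — this is bookkeeping, not technique: standard formulas for sums of constant-multiple powers of β apply termwise.


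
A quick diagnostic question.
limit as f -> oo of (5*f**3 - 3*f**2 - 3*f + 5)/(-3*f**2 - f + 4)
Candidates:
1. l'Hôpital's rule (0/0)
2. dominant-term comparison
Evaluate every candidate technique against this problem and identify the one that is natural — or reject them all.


Verdict: dominant-term comparison — growth-rate triage: the leading powers of f decide the limit, everything else is noise.
- l'Hôpital's rule (0/0): as a single quotient the expression runs to ∞/∞ at the limit point — an at-infinity form of the rule would apply, though the leading-growth comparison is the direct reading.
- dominant-term comparison: applies; the problem has the shape this method handles.


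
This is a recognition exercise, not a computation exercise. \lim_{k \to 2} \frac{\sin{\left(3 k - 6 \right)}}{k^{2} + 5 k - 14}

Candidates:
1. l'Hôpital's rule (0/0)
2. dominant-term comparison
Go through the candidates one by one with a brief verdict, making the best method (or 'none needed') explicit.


Best approach: l'Hôpital's rule (0/0) — substituting 2 gives 0 over 0; differentiate top and bottom once and re-evaluate. Expanding numerator and denominator to first order gives the same value — the rule automates exactly that.
- l'Hôpital's rule (0/0): a fit — the right tool for this form.
- dominant-term comparison — no dominant-degree comparison decides it.


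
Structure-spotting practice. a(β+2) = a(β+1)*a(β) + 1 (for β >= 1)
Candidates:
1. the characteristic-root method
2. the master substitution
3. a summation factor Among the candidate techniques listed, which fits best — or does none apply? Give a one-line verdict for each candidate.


Verdict: no special technique — no ansatz, no master substitution, no summation factor survives the nonlinearity here.
- the characteristic-root method — the recursion is nonlinear in the sequence values, so no linear-modes ansatz applies.
- the master substitution — with no divided-index recursive call, reindexing by powers of a base buys nothing.
- a summation factor: no summation factor applies — the rule is not linear in the sequence values.


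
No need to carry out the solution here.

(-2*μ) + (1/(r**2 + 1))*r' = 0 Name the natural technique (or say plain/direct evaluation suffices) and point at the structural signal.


Best approach: separation of variables — one side of the product carries the independent variable, the other the unknown — the textbook separation shape. The cross-partial test also passes here (vacuously, each side single-variable); the potential-function route would work, separation is simply more immediate.


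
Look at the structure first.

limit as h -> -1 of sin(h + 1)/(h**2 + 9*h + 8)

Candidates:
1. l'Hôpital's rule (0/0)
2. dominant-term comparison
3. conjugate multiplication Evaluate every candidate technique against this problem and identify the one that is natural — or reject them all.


Method: l'Hôpital's rule (0/0) — the 0/0 form at -1 is the signature situation for l'Hôpital's rule. A first-order expansion at the point is an equally standard path; the rule packages it.
- l'Hôpital's rule (0/0) — yes, a natural case for it.
- dominant-term comparison — this limit is not decided by comparing leading-term growth at infinity.
- conjugate multiplication: the conjugate move applies to radical differences, which this is not.


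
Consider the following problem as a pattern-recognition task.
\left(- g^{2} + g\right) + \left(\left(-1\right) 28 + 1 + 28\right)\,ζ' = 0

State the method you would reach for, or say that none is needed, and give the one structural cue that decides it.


Diagnosis: no special technique — the slope is a function of g alone, so integrate both sides directly.


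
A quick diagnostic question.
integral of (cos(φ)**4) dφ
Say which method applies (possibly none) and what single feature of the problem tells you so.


Best approach: a trigonometric identity — cos(φ)**4 carries an even exponent — trade it for double-angle cosines before integrating.


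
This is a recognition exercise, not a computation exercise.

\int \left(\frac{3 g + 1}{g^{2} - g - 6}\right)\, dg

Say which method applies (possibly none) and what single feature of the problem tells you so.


Technique: partial fractions — once g^{2} - g - 6 is factored, each root contributes a simple-fraction term; integrate them one at a time.


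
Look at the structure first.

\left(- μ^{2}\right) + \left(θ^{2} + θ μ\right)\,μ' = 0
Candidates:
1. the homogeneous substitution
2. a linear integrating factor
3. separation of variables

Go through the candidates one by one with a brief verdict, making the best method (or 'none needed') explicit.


Verdict: the homogeneous substitution — the slope's numerator and denominator have matching total degree, so it depends only on μ/θ and the ratio substitution collapses it. Rewriting — with the variables' roles exchanged where the shape demands it — would expose a Bernoulli structure too; the homogeneous substitution simply reads the degrees directly.
- the homogeneous substitution: applies; the problem has the shape this method handles.
- a linear integrating factor: a nonlinear term in the unknown puts this outside the integrating-factor template.
- separation of variables: no algebra isolates the independent variable on one side and the unknown on the other.


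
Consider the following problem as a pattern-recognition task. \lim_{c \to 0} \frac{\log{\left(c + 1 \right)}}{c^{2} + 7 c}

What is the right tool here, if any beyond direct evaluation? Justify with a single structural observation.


Method: l'Hôpital's rule (0/0) — numerator and denominator both vanish at 0 — a genuine 0/0 form, which is exactly when l'Hôpital applies. One could equally expand both pieces locally and compare leading terms; the rule does that in one stroke.
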